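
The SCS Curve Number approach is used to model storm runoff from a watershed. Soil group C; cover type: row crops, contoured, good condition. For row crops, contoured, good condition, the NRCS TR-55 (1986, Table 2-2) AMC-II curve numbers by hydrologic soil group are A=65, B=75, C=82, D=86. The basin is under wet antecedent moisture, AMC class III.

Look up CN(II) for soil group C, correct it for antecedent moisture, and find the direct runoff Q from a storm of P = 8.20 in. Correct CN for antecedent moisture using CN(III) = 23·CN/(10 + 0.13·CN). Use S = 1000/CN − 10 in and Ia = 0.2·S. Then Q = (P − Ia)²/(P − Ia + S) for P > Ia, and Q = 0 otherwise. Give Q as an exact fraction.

Q = 1426044169/199270045 in ≈ 7.156 in

NRCS table: row crops, contoured, good condition, soil group C → CN(II) = 82
CN(III) from CN(II)=82: (23·82)/(10 + 0.13·82) = 94300/1033 ≈ 91.288
S = 1000/(94300/1033) − 10 = 900/943 in ≈ 0.954 in
Ia = 0.2S: 0.2·0.954 = 0.191 in (exactly 180/943)
Since P=8.200 > Ia=0.191: effective rainfall P−Ia = 37763/4715 in
Runoff Q = (P−Ia)²/(P−Ia+S) = (8.009)²/(8.009+0.954) = 1426044169/199270045 ≈ 7.156 in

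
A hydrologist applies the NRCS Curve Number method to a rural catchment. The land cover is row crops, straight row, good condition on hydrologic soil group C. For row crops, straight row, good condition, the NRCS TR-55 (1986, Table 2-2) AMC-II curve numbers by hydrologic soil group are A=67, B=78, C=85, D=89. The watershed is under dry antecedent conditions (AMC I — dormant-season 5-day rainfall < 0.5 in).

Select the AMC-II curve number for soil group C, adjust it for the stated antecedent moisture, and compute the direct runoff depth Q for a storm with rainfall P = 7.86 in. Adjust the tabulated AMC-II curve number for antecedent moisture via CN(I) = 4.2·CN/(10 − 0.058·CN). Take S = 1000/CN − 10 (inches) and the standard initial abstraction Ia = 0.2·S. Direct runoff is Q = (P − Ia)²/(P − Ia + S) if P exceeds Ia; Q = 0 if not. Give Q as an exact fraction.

Q = 1744482289/397263650 in ≈ 4.391 in

NRCS table: row crops, straight row, good condition, soil group C → CN(II) = 85
Dry (AMC I): CN(I) = 4.2·85/(10 − 0.058·85) = 357/(507/100) = 11900/169 ≈ 70.414
Max retention: S = 1000/(11900/169) − 10 = 500/119 in (≈ 4.202 in)
Ia = 0.2·(500/119) = 100/119 in ≈ 0.840 in
Since P=7.860 > Ia=0.840: effective rainfall P−Ia = 41767/5950 in
Runoff Q = (P−Ia)²/(P−Ia+S) = (7.020)²/(7.020+4.202) = 1744482289/397263650 ≈ 4.391 in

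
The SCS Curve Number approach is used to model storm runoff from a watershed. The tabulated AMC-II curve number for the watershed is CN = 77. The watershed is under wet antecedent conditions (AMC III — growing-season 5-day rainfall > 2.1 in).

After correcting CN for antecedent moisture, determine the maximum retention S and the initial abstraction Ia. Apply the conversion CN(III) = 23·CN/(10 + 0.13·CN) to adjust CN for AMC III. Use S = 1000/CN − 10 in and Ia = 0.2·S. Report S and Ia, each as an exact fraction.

CN(III) from CN(II)=77: (23·77)/(10 + 0.13·77) = 7700/87 ≈ 88.506
S = 1000/(7700/87) − 10 = 100/77 in ≈ 1.299 in
Ia = 0.2·(100/77) = 20/77 in ≈ 0.260 in

S = 100/77 in ≈ 1.299 in; Ia = 20/77 in ≈ 0.260 in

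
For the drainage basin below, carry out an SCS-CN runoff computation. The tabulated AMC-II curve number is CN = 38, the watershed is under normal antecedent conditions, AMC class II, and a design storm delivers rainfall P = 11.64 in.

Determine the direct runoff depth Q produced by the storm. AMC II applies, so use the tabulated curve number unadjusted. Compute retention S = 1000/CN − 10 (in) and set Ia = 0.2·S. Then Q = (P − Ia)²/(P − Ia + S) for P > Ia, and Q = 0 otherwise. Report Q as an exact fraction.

Average conditions: CN = 38 (no AMC adjustment).
S = 1000/38 − 10 = 310/19 in ≈ 16.316 in
Ia = 0.2·(310/19) = 62/19 in ≈ 3.263 in
P − Ia = 11.640 − 3.263 = 3979/475 ≈ 8.377 in (> 0, runoff occurs)
Q = (3979/475)²/((3979/475) + 310/19) = (15832441/225625)/(11729/475) = 15832441/5571275 in ≈ 2.842 in

Q = 15832441/5571275 in ≈ 2.842 in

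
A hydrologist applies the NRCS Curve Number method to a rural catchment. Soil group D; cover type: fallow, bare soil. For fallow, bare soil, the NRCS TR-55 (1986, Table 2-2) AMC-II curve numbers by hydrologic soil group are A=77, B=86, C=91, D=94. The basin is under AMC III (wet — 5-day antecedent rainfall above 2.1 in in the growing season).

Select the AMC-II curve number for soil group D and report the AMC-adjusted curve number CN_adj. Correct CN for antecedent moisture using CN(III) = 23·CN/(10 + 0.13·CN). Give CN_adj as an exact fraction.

NRCS table: fallow, bare soil, soil group D → CN(II) = 94
Adjust CN=94 to AMC III: 23·94/(10 + 0.13·94) → 2162 ÷ (1111/50) = 108100/1111 ≈ 97.300

CN_adj = 108100/1111 ≈ 97.300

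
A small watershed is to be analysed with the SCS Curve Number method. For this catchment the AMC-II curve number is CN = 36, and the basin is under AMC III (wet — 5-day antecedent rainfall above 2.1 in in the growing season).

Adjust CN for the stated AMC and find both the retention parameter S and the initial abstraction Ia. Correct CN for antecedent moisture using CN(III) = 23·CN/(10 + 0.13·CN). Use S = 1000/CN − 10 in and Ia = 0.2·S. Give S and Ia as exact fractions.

Adjust CN=36 to AMC III: 23·36/(10 + 0.13·36) → 828 ÷ (367/25) = 20700/367 ≈ 56.403
Retention S: 1000/CN − 10 with CN=56.403 → S = 1600/207 ≈ 7.729 in
Ia = 0.2S: 0.2·7.729 = 1.546 in (exactly 320/207)

S = 1600/207 in ≈ 7.729 in; Ia = 320/207 in ≈ 1.546 in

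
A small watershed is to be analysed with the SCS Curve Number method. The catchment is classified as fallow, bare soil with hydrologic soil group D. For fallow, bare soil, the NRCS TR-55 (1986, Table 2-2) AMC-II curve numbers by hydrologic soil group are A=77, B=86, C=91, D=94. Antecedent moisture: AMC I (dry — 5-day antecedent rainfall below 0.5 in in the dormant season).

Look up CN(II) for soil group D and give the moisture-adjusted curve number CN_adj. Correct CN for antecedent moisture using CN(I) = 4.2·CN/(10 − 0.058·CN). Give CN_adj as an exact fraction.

CN_adj = 32900/379 ≈ 86.807

NRCS table: fallow, bare soil, soil group D → CN(II) = 94
CN(I) from CN(II)=94: (4.2·94)/(10 − 0.058·94) = 32900/379 ≈ 86.807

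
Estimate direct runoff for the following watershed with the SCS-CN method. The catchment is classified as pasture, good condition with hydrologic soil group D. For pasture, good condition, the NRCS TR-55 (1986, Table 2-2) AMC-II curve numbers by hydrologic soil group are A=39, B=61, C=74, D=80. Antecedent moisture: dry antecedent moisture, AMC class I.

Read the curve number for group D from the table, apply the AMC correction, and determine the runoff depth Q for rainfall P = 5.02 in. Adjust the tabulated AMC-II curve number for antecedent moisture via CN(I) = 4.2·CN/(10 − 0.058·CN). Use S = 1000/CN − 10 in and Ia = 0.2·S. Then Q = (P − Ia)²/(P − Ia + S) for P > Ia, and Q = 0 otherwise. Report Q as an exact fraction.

Q = 16168441/10784550 in ≈ 1.499 in

NRCS table: pasture, good condition, soil group D → CN(II) = 80
CN(I) from CN(II)=80: (4.2·80)/(10 − 0.058·80) = 4200/67 ≈ 62.687
S = 1000/(4200/67) − 10 = 125/21 in ≈ 5.952 in
Ia = 0.2·(125/21) = 25/21 in ≈ 1.190 in
Since P=5.020 > Ia=1.190: effective rainfall P−Ia = 4021/1050 in
Q = (4021/1050)²/((4021/1050) + 125/21) = (16168441/1102500)/(10271/1050) = 16168441/10784550 in ≈ 1.499 in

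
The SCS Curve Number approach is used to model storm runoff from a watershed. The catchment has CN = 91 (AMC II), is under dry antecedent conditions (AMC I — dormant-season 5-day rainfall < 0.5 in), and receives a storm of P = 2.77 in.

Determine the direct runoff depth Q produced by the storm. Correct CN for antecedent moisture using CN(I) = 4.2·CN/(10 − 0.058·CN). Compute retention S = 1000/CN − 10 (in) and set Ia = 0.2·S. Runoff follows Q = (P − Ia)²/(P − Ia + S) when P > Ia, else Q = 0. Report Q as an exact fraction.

Q = 21447309601/18883801300 in ≈ 1.136 in

CN(I) from CN(II)=91: (4.2·91)/(10 − 0.058·91) = 63700/787 ≈ 80.940
S = 1000/(63700/787) − 10 = 1500/637 in ≈ 2.355 in
Ia = 0.2·(1500/637) = 300/637 in ≈ 0.471 in
Excess rainfall: 2.770 − 0.471 = 2.299 in; P > Ia so Q > 0
Q = (146449/63700)²/((146449/63700) + 1500/637) = (21447309601/4057690000)/(296449/63700) = 21447309601/18883801300 in ≈ 1.136 in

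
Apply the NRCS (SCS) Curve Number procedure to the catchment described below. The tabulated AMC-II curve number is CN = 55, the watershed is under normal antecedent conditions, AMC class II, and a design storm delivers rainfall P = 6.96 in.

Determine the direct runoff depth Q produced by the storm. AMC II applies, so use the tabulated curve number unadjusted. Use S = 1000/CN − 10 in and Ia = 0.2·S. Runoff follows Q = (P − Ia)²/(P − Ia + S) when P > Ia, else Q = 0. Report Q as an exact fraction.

Q = 357216/170225 in ≈ 2.098 in

AMC II — tabulated CN = 55 applies directly.
Max retention: S = 1000/55 − 10 = 90/11 in (≈ 8.182 in)
Ia = 0.2S: 0.2·8.182 = 1.636 in (exactly 18/11)
Excess rainfall: 6.960 − 1.636 = 5.324 in; P > Ia so Q > 0
Q: (1464/275)² ÷ (3714/275) = 357216/170225 in (≈ 2.098 in)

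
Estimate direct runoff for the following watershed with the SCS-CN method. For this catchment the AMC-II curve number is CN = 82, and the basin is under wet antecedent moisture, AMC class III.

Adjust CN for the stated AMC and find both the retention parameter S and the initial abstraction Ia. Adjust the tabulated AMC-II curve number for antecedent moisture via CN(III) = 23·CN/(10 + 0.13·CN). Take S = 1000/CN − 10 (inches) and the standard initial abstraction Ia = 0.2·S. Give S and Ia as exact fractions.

S = 900/943 in ≈ 0.954 in; Ia = 180/943 in ≈ 0.191 in

Wet (AMC III): CN(III) = 23·82/(10 + 0.13·82) = 1886/(1033/50) = 94300/1033 ≈ 91.288
S = 1000/(94300/1033) − 10 = 900/943 in ≈ 0.954 in
Initial abstraction Ia = S/5 = (900/943)/5 = 180/943 ≈ 0.191 in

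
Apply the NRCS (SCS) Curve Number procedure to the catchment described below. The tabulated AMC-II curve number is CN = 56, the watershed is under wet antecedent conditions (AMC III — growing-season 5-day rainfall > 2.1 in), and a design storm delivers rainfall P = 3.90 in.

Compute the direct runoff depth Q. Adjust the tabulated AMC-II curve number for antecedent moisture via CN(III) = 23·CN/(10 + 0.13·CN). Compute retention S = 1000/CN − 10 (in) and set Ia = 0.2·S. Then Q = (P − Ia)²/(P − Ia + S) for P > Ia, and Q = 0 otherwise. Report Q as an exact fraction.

CN(III) from CN(II)=56: (23·56)/(10 + 0.13·56) = 4025/54 ≈ 74.537
Retention S: 1000/CN − 10 with CN=74.537 → S = 550/161 ≈ 3.416 in
Ia = 0.2S: 0.2·3.416 = 0.683 in (exactly 110/161)
Since P=3.900 > Ia=0.683: effective rainfall P−Ia = 5179/1610 in
Q = (5179/1610)²/((5179/1610) + 550/161) = (26822041/2592100)/(10679/1610) = 26822041/17193190 in ≈ 1.560 in

Q = 26822041/17193190 in ≈ 1.560 in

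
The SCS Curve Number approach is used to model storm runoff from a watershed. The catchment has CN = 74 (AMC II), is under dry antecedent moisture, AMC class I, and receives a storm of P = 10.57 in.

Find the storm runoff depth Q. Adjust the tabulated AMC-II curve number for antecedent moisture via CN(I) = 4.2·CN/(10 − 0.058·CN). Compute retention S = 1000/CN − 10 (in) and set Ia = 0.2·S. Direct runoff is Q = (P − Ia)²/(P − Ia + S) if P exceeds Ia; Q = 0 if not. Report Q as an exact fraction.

CN(I) from CN(II)=74: (4.2·74)/(10 − 0.058·74) = 77700/1427 ≈ 54.450
Max retention: S = 1000/(77700/1427) − 10 = 6500/777 in (≈ 8.366 in)
Ia = 0.2·(6500/777) = 1300/777 in ≈ 1.673 in
Since P=10.570 > Ia=1.673: effective rainfall P−Ia = 691289/77700 in
Q = (691289/77700)²/((691289/77700) + 6500/777) = (477880481521/6037290000)/(1341289/77700) = 477880481521/104218155300 in ≈ 4.585 in

Q = 477880481521/104218155300 in ≈ 4.585 in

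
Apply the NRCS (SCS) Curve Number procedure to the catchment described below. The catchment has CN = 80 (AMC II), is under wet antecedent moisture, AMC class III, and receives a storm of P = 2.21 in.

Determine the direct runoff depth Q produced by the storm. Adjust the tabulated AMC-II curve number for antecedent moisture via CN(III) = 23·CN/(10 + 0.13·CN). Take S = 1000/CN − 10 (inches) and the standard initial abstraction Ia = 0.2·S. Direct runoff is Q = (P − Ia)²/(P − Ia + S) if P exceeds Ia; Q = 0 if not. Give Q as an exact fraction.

Q = 21003889/16290900 in ≈ 1.289 in

Wet (AMC III): CN(III) = 23·80/(10 + 0.13·80) = 1840/(102/5) = 4600/51 ≈ 90.196
Retention S: 1000/CN − 10 with CN=90.196 → S = 25/23 ≈ 1.087 in
Initial abstraction Ia = S/5 = (25/23)/5 = 5/23 ≈ 0.217 in
Since P=2.210 > Ia=0.217: effective rainfall P−Ia = 4583/2300 in
Runoff Q = (P−Ia)²/(P−Ia+S) = (1.993)²/(1.993+1.087) = 21003889/16290900 ≈ 1.289 in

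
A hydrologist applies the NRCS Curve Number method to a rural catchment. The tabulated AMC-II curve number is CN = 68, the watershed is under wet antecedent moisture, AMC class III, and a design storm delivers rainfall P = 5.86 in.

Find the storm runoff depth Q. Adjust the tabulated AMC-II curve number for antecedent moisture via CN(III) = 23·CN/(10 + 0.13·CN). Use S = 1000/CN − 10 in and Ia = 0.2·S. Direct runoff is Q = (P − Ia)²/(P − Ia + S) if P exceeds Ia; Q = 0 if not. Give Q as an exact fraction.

CN(III) from CN(II)=68: (23·68)/(10 + 0.13·68) = 39100/471 ≈ 83.015
S = 1000/(39100/471) − 10 = 800/391 in ≈ 2.046 in
Ia = 0.2·(800/391) = 160/391 in ≈ 0.409 in
P − Ia = 5.860 − 0.409 = 106563/19550 ≈ 5.451 in (> 0, runoff occurs)
Runoff Q = (P−Ia)²/(P−Ia+S) = (5.451)²/(5.451+2.046) = 11355672969/2865306650 ≈ 3.963 in

Q = 11355672969/2865306650 in ≈ 3.963 in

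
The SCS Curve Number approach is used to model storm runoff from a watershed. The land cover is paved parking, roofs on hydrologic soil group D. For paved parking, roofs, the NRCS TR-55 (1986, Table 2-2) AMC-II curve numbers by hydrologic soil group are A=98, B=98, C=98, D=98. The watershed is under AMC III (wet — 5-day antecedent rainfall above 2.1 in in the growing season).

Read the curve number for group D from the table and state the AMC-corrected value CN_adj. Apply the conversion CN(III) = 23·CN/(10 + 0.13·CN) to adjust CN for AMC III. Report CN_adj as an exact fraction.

CN_adj = 112700/1137 ≈ 99.120

NRCS table: paved parking, roofs, soil group D → CN(II) = 98
Adjust CN=98 to AMC III: 23·98/(10 + 0.13·98) → 2254 ÷ (1137/50) = 112700/1137 ≈ 99.120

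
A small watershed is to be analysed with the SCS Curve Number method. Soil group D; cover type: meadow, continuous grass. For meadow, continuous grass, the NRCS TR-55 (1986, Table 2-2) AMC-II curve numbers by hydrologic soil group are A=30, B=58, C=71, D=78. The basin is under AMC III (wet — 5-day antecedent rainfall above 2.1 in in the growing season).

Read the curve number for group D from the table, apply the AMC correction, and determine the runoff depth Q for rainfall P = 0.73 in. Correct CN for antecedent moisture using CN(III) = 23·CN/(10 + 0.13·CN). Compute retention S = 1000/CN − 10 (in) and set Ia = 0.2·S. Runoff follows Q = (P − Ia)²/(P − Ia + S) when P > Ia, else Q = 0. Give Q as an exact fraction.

NRCS table: meadow, continuous grass, soil group D → CN(II) = 78
CN(III) from CN(II)=78: (23·78)/(10 + 0.13·78) = 89700/1007 ≈ 89.076
Max retention: S = 1000/(89700/1007) − 10 = 1100/897 in (≈ 1.226 in)
Ia = 0.2S: 0.2·1.226 = 0.245 in (exactly 220/897)
Excess rainfall: 0.730 − 0.245 = 0.485 in; P > Ia so Q > 0
Runoff Q = (P−Ia)²/(P−Ia+S) = (0.485)²/(0.485+1.226) = 1890597361/13767245700 ≈ 0.137 in

Q = 1890597361/13767245700 in ≈ 0.137 in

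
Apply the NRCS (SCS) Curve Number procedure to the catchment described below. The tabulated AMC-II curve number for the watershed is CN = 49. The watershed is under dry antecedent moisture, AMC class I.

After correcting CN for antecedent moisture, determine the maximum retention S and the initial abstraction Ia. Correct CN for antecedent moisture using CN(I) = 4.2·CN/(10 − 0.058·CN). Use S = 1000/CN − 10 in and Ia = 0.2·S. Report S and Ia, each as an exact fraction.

S = 8500/343 in ≈ 24.781 in; Ia = 1700/343 in ≈ 4.956 in

Adjust CN=49 to AMC I: 4.2·49/(10 − 0.058·49) → (1029/5) ÷ (3579/500) = 34300/1193 ≈ 28.751
S = 1000/(34300/1193) − 10 = 8500/343 in ≈ 24.781 in
Ia = 0.2S: 0.2·24.781 = 4.956 in (exactly 1700/343)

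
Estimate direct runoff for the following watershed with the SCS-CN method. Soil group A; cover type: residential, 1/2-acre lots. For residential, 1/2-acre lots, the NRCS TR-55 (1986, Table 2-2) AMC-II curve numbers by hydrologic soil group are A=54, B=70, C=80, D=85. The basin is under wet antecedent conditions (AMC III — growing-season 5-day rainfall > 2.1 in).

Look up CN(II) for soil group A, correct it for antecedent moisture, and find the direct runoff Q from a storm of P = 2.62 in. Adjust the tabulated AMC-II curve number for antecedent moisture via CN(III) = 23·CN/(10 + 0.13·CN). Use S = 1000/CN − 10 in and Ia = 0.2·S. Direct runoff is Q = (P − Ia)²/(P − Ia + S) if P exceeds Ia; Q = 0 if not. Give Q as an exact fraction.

NRCS table: residential, 1/2-acre lots, soil group A → CN(II) = 54
CN(III) from CN(II)=54: (23·54)/(10 + 0.13·54) = 2700/37 ≈ 72.973
S = 1000/(2700/37) − 10 = 100/27 in ≈ 3.704 in
Ia = 0.2·(100/27) = 20/27 in ≈ 0.741 in
P − Ia = 2.620 − 0.741 = 2537/1350 ≈ 1.879 in (> 0, runoff occurs)
Q: (2537/1350)² ÷ (7537/1350) = 6436369/10174950 in (≈ 0.633 in)

Q = 6436369/10174950 in ≈ 0.633 in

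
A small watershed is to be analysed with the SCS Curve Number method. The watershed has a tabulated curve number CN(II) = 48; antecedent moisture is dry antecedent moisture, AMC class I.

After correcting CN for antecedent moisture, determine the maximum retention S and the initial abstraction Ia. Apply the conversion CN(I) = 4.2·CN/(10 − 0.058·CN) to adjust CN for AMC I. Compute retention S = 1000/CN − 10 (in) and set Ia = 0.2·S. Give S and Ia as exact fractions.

S = 1625/63 in ≈ 25.794 in; Ia = 325/63 in ≈ 5.159 in

Adjust CN=48 to AMC I: 4.2·48/(10 − 0.058·48) → (1008/5) ÷ (902/125) = 12600/451 ≈ 27.938
S = 1000/(12600/451) − 10 = 1625/63 in ≈ 25.794 in
Ia = 0.2·(1625/63) = 325/63 in ≈ 5.159 in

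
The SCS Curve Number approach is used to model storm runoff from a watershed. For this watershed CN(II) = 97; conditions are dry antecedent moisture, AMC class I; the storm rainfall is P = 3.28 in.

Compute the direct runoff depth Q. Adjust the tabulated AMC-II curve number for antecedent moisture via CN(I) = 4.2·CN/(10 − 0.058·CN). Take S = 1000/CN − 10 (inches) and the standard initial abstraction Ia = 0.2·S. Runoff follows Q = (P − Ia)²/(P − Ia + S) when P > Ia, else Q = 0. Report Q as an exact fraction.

Dry (AMC I): CN(I) = 4.2·97/(10 − 0.058·97) = (2037/5)/(2187/500) = 67900/729 ≈ 93.141
Max retention: S = 1000/(67900/729) − 10 = 500/679 in (≈ 0.736 in)
Ia = 0.2·(500/679) = 100/679 in ≈ 0.147 in
P − Ia = 3.280 − 0.147 = 53178/16975 ≈ 3.133 in (> 0, runoff occurs)
Runoff Q = (P−Ia)²/(P−Ia+S) = (3.133)²/(3.133+0.736) = 1413949842/557442025 ≈ 2.536 in

Q = 1413949842/557442025 in ≈ 2.536 in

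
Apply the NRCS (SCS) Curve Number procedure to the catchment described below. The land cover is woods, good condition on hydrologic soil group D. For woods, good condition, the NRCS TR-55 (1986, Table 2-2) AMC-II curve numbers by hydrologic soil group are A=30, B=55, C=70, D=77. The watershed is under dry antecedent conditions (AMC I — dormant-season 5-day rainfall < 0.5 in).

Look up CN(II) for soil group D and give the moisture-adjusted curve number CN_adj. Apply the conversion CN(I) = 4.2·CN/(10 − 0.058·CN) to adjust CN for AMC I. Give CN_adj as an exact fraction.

CN_adj = 161700/2767 ≈ 58.439

NRCS table: woods, good condition, soil group D → CN(II) = 77
Dry (AMC I): CN(I) = 4.2·77/(10 − 0.058·77) = (1617/5)/(2767/500) = 161700/2767 ≈ 58.439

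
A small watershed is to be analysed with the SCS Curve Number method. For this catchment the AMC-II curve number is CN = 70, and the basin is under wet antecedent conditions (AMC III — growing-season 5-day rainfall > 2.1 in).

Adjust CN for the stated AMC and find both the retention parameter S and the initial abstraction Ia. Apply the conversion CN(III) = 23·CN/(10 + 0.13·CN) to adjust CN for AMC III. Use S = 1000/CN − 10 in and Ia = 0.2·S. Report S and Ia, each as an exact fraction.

S = 300/161 in ≈ 1.863 in; Ia = 60/161 in ≈ 0.373 in

CN(III) from CN(II)=70: (23·70)/(10 + 0.13·70) = 16100/191 ≈ 84.293
S = 1000/(16100/191) − 10 = 300/161 in ≈ 1.863 in
Ia = 0.2·(300/161) = 60/161 in ≈ 0.373 in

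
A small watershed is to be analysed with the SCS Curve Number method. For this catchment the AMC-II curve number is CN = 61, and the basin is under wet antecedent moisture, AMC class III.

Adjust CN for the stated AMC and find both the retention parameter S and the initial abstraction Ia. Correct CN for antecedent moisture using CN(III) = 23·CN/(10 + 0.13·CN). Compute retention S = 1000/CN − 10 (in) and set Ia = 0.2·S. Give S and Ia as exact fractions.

S = 3900/1403 in ≈ 2.780 in; Ia = 780/1403 in ≈ 0.556 in

Wet (AMC III): CN(III) = 23·61/(10 + 0.13·61) = 1403/(1793/100) = 140300/1793 ≈ 78.249
Max retention: S = 1000/(140300/1793) − 10 = 3900/1403 in (≈ 2.780 in)
Ia = 0.2S: 0.2·2.780 = 0.556 in (exactly 780/1403)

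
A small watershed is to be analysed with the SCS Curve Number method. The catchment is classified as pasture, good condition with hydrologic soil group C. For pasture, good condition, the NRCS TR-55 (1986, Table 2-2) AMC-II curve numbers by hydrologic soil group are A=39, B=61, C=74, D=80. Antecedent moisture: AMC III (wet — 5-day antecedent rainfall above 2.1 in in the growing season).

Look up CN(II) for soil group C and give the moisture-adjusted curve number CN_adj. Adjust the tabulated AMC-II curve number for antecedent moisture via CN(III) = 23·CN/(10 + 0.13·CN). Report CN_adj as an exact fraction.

NRCS table: pasture, good condition, soil group C → CN(II) = 74
Adjust CN=74 to AMC III: 23·74/(10 + 0.13·74) → 1702 ÷ (981/50) = 85100/981 ≈ 86.748

CN_adj = 85100/981 ≈ 86.748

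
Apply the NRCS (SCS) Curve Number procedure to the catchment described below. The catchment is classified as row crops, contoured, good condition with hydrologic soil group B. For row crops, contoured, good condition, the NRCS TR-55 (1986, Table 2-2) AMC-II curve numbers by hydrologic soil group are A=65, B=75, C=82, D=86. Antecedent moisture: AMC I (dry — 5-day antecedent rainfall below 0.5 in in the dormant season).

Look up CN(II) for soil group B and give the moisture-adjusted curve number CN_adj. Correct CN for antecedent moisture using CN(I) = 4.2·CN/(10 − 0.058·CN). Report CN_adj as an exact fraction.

CN_adj = 6300/113 ≈ 55.752

NRCS table: row crops, contoured, good condition, soil group B → CN(II) = 75
CN(I) from CN(II)=75: (4.2·75)/(10 − 0.058·75) = 6300/113 ≈ 55.752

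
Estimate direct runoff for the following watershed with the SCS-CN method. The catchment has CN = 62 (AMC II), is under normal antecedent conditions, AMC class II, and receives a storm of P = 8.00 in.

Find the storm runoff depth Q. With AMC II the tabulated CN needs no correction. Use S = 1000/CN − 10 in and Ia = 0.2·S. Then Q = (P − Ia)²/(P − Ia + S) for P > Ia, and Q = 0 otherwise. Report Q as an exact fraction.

Q = 441/124 in ≈ 3.556 in

CN(II) = 62; AMC II needs no correction.
Max retention: S = 1000/62 − 10 = 190/31 in (≈ 6.129 in)
Ia = 0.2S: 0.2·6.129 = 1.226 in (exactly 38/31)
Excess rainfall: 8.000 − 1.226 = 6.774 in; P > Ia so Q > 0
Q = (210/31)²/((210/31) + 190/31) = (44100/961)/(400/31) = 441/124 in ≈ 3.556 in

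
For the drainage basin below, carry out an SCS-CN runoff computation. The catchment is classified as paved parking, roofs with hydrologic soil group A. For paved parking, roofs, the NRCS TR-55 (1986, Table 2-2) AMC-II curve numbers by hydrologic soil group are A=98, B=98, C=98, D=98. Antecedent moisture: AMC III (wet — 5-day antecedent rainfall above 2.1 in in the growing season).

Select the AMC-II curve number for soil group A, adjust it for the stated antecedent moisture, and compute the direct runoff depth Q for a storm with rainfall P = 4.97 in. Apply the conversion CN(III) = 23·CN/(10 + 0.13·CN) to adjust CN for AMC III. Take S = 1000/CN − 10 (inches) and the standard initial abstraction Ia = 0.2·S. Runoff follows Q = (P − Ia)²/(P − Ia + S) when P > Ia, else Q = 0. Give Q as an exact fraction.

Q = 311496818161/64027011300 in ≈ 4.865 in

NRCS table: paved parking, roofs, soil group A → CN(II) = 98
CN(III) from CN(II)=98: (23·98)/(10 + 0.13·98) = 112700/1137 ≈ 99.120
S = 1000/(112700/1137) − 10 = 100/1127 in ≈ 0.089 in
Ia = 0.2S: 0.2·0.089 = 0.018 in (exactly 20/1127)
P − Ia = 4.970 − 0.018 = 558119/112700 ≈ 4.952 in (> 0, runoff occurs)
Q: (558119/112700)² ÷ (568119/112700) = 311496818161/64027011300 in (≈ 4.865 in)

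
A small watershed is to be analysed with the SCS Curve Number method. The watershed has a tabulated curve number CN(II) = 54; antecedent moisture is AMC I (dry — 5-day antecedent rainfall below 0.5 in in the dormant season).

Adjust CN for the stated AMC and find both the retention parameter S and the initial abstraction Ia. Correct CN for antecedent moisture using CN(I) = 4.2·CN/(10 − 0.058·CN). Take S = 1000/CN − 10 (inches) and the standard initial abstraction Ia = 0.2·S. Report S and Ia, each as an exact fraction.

S = 11500/567 in ≈ 20.282 in; Ia = 2300/567 in ≈ 4.056 in

Adjust CN=54 to AMC I: 4.2·54/(10 − 0.058·54) → (1134/5) ÷ (1717/250) = 56700/1717 ≈ 33.023
Retention S: 1000/CN − 10 with CN=33.023 → S = 11500/567 ≈ 20.282 in
Ia = 0.2·(11500/567) = 2300/567 in ≈ 4.056 in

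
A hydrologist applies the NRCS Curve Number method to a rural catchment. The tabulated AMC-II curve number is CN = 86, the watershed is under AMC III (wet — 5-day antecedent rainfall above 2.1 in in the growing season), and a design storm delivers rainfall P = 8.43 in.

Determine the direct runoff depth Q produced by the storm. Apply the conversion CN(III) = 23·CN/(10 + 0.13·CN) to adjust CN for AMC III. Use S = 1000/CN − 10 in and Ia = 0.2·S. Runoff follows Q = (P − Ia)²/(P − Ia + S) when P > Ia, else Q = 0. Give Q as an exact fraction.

Q = 671952354529/87994000300 in ≈ 7.636 in

CN(III) from CN(II)=86: (23·86)/(10 + 0.13·86) = 98900/1059 ≈ 93.390
Max retention: S = 1000/(98900/1059) − 10 = 700/989 in (≈ 0.708 in)
Ia = 0.2S: 0.2·0.708 = 0.142 in (exactly 140/989)
P − Ia = 8.430 − 0.142 = 819727/98900 ≈ 8.288 in (> 0, runoff occurs)
Q: (819727/98900)² ÷ (889727/98900) = 671952354529/87994000300 in (≈ 7.636 in)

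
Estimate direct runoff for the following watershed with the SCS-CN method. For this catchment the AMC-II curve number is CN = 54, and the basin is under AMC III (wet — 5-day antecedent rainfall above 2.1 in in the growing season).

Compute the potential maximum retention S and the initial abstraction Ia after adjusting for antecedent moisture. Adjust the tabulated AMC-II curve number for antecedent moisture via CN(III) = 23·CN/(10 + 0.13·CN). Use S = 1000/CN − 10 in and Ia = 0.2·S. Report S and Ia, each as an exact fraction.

Adjust CN=54 to AMC III: 23·54/(10 + 0.13·54) → 1242 ÷ (851/50) = 2700/37 ≈ 72.973
Retention S: 1000/CN − 10 with CN=72.973 → S = 100/27 ≈ 3.704 in
Ia = 0.2S: 0.2·3.704 = 0.741 in (exactly 20/27)

S = 100/27 in ≈ 3.704 in; Ia = 20/27 in ≈ 0.741 in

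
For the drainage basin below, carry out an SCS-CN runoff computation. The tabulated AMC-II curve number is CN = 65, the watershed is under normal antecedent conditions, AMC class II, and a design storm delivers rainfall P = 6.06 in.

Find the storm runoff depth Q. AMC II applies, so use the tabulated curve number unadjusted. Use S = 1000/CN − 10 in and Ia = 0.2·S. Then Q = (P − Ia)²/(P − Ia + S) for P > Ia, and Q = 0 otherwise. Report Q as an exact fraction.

Q = 10491121/4380350 in ≈ 2.395 in

Average conditions: CN = 65 (no AMC adjustment).
S = 1000/65 − 10 = 70/13 in ≈ 5.385 in
Ia = 0.2·(70/13) = 14/13 in ≈ 1.077 in
Excess rainfall: 6.060 − 1.077 = 4.983 in; P > Ia so Q > 0
Runoff Q = (P−Ia)²/(P−Ia+S) = (4.983)²/(4.983+5.385) = 10491121/4380350 ≈ 2.395 in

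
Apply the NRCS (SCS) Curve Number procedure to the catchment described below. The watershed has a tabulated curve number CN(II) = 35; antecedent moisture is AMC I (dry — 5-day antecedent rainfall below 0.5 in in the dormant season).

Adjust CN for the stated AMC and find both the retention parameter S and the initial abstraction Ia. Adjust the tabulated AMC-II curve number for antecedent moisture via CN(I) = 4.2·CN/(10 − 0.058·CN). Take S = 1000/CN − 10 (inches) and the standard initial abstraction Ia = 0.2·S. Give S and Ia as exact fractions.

Dry (AMC I): CN(I) = 4.2·35/(10 − 0.058·35) = 147/(797/100) = 14700/797 ≈ 18.444
S = 1000/(14700/797) − 10 = 6500/147 in ≈ 44.218 in
Ia = 0.2·(6500/147) = 1300/147 in ≈ 8.844 in

S = 6500/147 in ≈ 44.218 in; Ia = 1300/147 in ≈ 8.844 in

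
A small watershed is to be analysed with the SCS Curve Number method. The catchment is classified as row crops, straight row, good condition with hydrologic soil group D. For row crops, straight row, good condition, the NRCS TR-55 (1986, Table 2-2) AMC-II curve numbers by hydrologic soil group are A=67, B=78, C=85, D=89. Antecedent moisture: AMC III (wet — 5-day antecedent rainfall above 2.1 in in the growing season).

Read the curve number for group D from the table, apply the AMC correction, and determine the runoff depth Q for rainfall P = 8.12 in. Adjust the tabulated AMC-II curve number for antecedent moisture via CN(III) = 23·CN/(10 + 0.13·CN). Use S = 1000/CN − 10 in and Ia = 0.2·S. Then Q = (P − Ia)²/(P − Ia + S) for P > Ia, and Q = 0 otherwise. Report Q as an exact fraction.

Q = 168133621681/22391160675 in ≈ 7.509 in

NRCS table: row crops, straight row, good condition, soil group D → CN(II) = 89
Adjust CN=89 to AMC III: 23·89/(10 + 0.13·89) → 2047 ÷ (2157/100) = 204700/2157 ≈ 94.900
Retention S: 1000/CN − 10 with CN=94.900 → S = 1100/2047 ≈ 0.537 in
Ia = 0.2·(1100/2047) = 220/2047 in ≈ 0.107 in
P − Ia = 8.120 − 0.107 = 410041/51175 ≈ 8.013 in (> 0, runoff occurs)
Q = (410041/51175)²/((410041/51175) + 1100/2047) = (168133621681/2618880625)/(437541/51175) = 168133621681/22391160675 in ≈ 7.509 in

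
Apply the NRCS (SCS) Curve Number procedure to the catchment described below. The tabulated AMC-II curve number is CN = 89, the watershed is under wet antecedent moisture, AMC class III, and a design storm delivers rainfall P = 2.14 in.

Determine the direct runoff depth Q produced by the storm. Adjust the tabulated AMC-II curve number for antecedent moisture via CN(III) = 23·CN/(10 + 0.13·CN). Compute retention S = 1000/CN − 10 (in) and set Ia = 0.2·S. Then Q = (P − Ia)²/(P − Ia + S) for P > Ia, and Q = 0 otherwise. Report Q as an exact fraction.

Q = 43276064841/26921018150 in ≈ 1.608 in

Adjust CN=89 to AMC III: 23·89/(10 + 0.13·89) → 2047 ÷ (2157/100) = 204700/2157 ≈ 94.900
Max retention: S = 1000/(204700/2157) − 10 = 1100/2047 in (≈ 0.537 in)
Ia = 0.2S: 0.2·0.537 = 0.107 in (exactly 220/2047)
Excess rainfall: 2.140 − 0.107 = 2.033 in; P > Ia so Q > 0
Q: (208029/102350)² ÷ (263029/102350) = 43276064841/26921018150 in (≈ 1.608 in)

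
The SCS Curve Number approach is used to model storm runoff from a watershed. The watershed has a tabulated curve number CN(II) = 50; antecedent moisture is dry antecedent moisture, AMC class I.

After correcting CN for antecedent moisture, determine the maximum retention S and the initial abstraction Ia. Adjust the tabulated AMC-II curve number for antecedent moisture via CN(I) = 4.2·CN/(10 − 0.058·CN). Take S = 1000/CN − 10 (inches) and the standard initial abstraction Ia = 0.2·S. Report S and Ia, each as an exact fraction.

CN(I) from CN(II)=50: (4.2·50)/(10 − 0.058·50) = 2100/71 ≈ 29.577
Max retention: S = 1000/(2100/71) − 10 = 500/21 in (≈ 23.810 in)
Ia = 0.2S: 0.2·23.810 = 4.762 in (exactly 100/21)

S = 500/21 in ≈ 23.810 in; Ia = 100/21 in ≈ 4.762 in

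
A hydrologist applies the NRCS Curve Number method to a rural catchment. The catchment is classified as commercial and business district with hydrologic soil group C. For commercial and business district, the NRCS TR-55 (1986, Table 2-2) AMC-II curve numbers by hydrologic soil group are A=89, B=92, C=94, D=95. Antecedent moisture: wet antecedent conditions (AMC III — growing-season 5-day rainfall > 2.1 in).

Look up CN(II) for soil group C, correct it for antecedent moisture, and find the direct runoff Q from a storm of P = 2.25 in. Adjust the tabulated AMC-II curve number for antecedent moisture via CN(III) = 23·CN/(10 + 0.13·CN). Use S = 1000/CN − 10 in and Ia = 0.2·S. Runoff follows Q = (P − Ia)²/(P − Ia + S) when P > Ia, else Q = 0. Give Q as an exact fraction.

Q = 30013707/15406412 in ≈ 1.948 in

NRCS table: commercial and business district, soil group C → CN(II) = 94
Wet (AMC III): CN(III) = 23·94/(10 + 0.13·94) = 2162/(1111/50) = 108100/1111 ≈ 97.300
Max retention: S = 1000/(108100/1111) − 10 = 300/1081 in (≈ 0.278 in)
Ia = 0.2·(300/1081) = 60/1081 in ≈ 0.056 in
Since P=2.250 > Ia=0.056: effective rainfall P−Ia = 9489/4324 in
Runoff Q = (P−Ia)²/(P−Ia+S) = (2.194)²/(2.194+0.278) = 30013707/15406412 ≈ 1.948 in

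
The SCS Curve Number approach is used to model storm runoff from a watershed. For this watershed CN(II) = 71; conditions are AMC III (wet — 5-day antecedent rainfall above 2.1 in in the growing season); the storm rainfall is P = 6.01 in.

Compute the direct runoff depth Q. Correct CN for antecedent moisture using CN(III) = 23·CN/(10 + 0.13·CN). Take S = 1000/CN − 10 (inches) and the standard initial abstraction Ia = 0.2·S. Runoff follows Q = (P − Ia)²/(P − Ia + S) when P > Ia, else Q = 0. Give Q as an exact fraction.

CN(III) from CN(II)=71: (23·71)/(10 + 0.13·71) = 163300/1923 ≈ 84.919
Retention S: 1000/CN − 10 with CN=84.919 → S = 2900/1633 ≈ 1.776 in
Initial abstraction Ia = S/5 = (2900/1633)/5 = 580/1633 ≈ 0.355 in
P − Ia = 6.010 − 0.355 = 923433/163300 ≈ 5.655 in (> 0, runoff occurs)
Runoff Q = (P−Ia)²/(P−Ia+S) = (5.655)²/(5.655+1.776) = 852728505489/198153608900 ≈ 4.303 in

Q = 852728505489/198153608900 in ≈ 4.303 in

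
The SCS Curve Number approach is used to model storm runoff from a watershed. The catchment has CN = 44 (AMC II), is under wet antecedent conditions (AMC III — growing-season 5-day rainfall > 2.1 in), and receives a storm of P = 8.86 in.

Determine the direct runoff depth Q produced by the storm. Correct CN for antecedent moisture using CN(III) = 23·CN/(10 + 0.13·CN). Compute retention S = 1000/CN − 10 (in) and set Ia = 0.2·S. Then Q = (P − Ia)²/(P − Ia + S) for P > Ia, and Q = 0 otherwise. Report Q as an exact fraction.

Wet (AMC III): CN(III) = 23·44/(10 + 0.13·44) = 1012/(393/25) = 25300/393 ≈ 64.377
Max retention: S = 1000/(25300/393) − 10 = 1400/253 in (≈ 5.534 in)
Initial abstraction Ia = S/5 = (1400/253)/5 = 280/253 ≈ 1.107 in
Since P=8.860 > Ia=1.107: effective rainfall P−Ia = 98079/12650 in
Q = (98079/12650)²/((98079/12650) + 1400/253) = (9619490241/160022500)/(168079/12650) = 9619490241/2126199350 in ≈ 4.524 in

Q = 9619490241/2126199350 in ≈ 4.524 in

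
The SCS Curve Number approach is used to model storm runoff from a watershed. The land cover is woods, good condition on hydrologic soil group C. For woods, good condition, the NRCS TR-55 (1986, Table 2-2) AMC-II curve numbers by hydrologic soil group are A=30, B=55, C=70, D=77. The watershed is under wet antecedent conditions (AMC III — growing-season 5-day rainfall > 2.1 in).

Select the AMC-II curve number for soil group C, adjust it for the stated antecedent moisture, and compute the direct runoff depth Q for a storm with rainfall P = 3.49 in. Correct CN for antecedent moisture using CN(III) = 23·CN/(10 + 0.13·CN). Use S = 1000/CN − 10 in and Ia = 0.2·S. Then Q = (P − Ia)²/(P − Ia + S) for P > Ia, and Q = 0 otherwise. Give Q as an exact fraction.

Q = 2518935721/1291042900 in ≈ 1.951 in

NRCS table: woods, good condition, soil group C → CN(II) = 70
CN(III) from CN(II)=70: (23·70)/(10 + 0.13·70) = 16100/191 ≈ 84.293
S = 1000/(16100/191) − 10 = 300/161 in ≈ 1.863 in
Ia = 0.2S: 0.2·1.863 = 0.373 in (exactly 60/161)
P − Ia = 3.490 − 0.373 = 50189/16100 ≈ 3.117 in (> 0, runoff occurs)
Q = (50189/16100)²/((50189/16100) + 300/161) = (2518935721/259210000)/(80189/16100) = 2518935721/1291042900 in ≈ 1.951 in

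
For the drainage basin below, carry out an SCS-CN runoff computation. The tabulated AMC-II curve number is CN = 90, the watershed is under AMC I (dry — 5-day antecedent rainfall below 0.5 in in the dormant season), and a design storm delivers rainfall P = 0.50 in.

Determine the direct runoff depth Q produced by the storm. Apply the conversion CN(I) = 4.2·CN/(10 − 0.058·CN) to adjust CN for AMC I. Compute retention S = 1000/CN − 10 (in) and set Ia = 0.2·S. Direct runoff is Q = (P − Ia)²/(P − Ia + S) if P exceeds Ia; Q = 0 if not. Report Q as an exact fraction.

Q = 0 in ≈ 0.000 in

Adjust CN=90 to AMC I: 4.2·90/(10 − 0.058·90) → 378 ÷ (239/50) = 18900/239 ≈ 79.079
Max retention: S = 1000/(18900/239) − 10 = 500/189 in (≈ 2.646 in)
Initial abstraction Ia = S/5 = (500/189)/5 = 100/189 ≈ 0.529 in
P = 0.500 ≤ Ia = 0.529 in: entire storm abstracted, Q = 0.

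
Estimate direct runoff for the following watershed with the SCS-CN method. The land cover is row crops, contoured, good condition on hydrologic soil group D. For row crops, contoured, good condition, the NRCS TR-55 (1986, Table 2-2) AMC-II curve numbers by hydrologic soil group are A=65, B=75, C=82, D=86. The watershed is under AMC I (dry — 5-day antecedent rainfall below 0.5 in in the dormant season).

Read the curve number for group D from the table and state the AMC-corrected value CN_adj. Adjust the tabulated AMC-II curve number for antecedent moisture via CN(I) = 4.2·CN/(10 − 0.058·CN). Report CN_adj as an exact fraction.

CN_adj = 12900/179 ≈ 72.067

NRCS table: row crops, contoured, good condition, soil group D → CN(II) = 86
Adjust CN=86 to AMC I: 4.2·86/(10 − 0.058·86) → (1806/5) ÷ (1253/250) = 12900/179 ≈ 72.067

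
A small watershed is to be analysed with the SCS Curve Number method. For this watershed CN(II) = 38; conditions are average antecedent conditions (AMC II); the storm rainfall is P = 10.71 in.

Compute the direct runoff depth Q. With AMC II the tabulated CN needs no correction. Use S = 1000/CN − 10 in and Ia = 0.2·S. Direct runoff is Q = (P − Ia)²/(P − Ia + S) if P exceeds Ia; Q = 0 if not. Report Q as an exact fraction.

CN(II) = 38; AMC II needs no correction.
Max retention: S = 1000/38 − 10 = 310/19 in (≈ 16.316 in)
Initial abstraction Ia = S/5 = (310/19)/5 = 62/19 ≈ 3.263 in
P − Ia = 10.710 − 3.263 = 14149/1900 ≈ 7.447 in (> 0, runoff occurs)
Q: (14149/1900)² ÷ (45149/1900) = 200194201/85783100 in (≈ 2.334 in)

Q = 200194201/85783100 in ≈ 2.334 in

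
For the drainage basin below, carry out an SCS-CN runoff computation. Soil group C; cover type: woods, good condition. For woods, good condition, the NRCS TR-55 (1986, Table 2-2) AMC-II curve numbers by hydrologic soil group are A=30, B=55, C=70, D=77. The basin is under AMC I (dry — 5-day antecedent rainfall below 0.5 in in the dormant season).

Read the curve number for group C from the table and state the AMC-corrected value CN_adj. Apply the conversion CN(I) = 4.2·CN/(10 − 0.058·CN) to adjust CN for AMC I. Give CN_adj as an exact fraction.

CN_adj = 4900/99 ≈ 49.495

NRCS table: woods, good condition, soil group C → CN(II) = 70
Dry (AMC I): CN(I) = 4.2·70/(10 − 0.058·70) = 294/(297/50) = 4900/99 ≈ 49.495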